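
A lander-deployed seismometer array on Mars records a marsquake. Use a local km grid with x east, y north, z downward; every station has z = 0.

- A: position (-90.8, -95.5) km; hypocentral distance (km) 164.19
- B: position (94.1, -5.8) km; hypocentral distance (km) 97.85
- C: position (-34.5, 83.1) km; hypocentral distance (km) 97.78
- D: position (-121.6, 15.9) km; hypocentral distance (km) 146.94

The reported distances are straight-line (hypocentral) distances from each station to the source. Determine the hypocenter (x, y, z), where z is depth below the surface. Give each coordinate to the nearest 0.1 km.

(15.4, 17.9, 53.1)

Each station gives a sphere (x−x_i)² + (y−y_i)² + z² = d_i² (stations at z=0).
Subtracting the A sphere from B and C: z² cancels, leaving linear equations in x and y:
369.8 x + 179.4 y = 8907.29
112.6 x + 357.2 y = 8128.40
Solving: x ≈ 15.403, y ≈ 17.900 km (keep extra digits for the depth step; rounded: 15.4, 17.9).
Then from the A sphere: z² = 164.19² − (x + 90.8)² − (y + 95.5)² with x = 15.403, y = 17.900, so z ≈ 53.101 ≈ 53.1 km.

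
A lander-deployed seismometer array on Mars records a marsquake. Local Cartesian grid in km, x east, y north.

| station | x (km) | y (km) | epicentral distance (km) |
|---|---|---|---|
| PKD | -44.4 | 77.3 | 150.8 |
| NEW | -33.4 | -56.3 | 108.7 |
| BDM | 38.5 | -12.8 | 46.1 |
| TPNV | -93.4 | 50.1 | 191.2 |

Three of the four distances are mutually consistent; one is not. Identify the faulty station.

Solve using three stations at a time. Using NEW, BDM, TPNV (subtract circle equations pairwise → linear system) gives (x, y) ≈ (74.3, -41.7).
Distances from that point to each station vs reported:
  PKD: calculated 168.1 vs reported 150.8 → residual 17.3 km
  NEW: calculated 108.7 vs reported 108.7 → residual 0.0 km
  BDM: calculated 46.0 vs reported 46.1 → residual 0.1 km
  TPNV: calculated 191.2 vs reported 191.2 → residual 0.0 km
NEW, BDM, TPNV are mutually consistent (residuals ≈ 0); PKD is off by 17.3 km.

PKD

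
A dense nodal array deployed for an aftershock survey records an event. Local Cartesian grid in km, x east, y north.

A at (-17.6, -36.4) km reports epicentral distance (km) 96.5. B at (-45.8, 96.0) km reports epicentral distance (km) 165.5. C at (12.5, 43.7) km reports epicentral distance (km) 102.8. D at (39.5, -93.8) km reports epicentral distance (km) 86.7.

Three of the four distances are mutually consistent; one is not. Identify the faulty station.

C

Solve using three stations at a time. Using A, B, D (subtract circle equations pairwise → linear system) gives (x, y) ≈ (76.6, -15.4).
Distances from that point to each station vs reported:
  A: calculated 96.5 vs reported 96.5 → residual 0.0 km
  B: calculated 165.5 vs reported 165.5 → residual 0.0 km
  C: calculated 87.2 vs reported 102.8 → residual 15.6 km
  D: calculated 86.8 vs reported 86.7 → residual 0.1 km
A, B, D are mutually consistent (residuals ≈ 0); C is off by 15.6 km.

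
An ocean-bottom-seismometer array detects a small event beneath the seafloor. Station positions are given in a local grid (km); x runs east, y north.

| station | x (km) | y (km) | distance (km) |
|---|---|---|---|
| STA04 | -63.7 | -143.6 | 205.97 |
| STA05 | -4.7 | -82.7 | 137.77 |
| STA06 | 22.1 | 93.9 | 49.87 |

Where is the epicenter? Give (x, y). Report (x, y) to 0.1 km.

Circle about each station: (x + 63.7)² + (y + 143.6)² = 205.97²; (x + 4.7)² + (y + 82.7)² = 137.77²; (x − 22.1)² + (y − 93.9)² = 49.87².
Subtracting pairs of circle equations eliminates x²+y² and gives linear equations (the radical axes):
118.0 x + 121.8 y = 5625.80
171.6 x + 475.0 y = 24563.59
Solving the 2×2 system: x ≈ -9.1, y ≈ 55.0 km.
Check against STA04 (with the unrounded x, y): √((x + 63.7)²+(y + 143.6)²) = 205.97 ≈ 205.97 km. ✓

-9.1 km east, 55.0 km north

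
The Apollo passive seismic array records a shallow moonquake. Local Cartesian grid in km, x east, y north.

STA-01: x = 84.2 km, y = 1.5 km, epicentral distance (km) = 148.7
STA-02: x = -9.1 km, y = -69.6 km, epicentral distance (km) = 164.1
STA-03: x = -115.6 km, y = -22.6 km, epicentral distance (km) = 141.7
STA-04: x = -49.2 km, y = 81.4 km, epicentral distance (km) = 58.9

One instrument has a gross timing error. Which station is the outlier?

STA-04

Solve using three stations at a time. Using STA-01, STA-02, STA-03 (subtract circle equations pairwise → linear system) gives (x, y) ≈ (-33.2, 92.7).
Distances from that point to each station vs reported:
  STA-01: calculated 148.7 vs reported 148.7 → residual 0.0 km
  STA-02: calculated 164.1 vs reported 164.1 → residual 0.0 km
  STA-03: calculated 141.7 vs reported 141.7 → residual 0.0 km
  STA-04: calculated 19.6 vs reported 58.9 → residual 39.3 km
STA-01, STA-02, STA-03 are mutually consistent (residuals ≈ 0); STA-04 is off by 39.3 km.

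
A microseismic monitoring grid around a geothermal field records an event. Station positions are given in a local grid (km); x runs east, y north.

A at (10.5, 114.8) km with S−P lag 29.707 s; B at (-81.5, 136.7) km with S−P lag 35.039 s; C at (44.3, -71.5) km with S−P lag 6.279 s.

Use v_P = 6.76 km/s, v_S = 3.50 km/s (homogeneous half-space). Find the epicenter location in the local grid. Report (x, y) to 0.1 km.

9.4 km east, -100.8 km north

Distance from S−P lag: d = Δt · v_P v_S / (v_P − v_S) = Δt · (6.76·3.50)/(6.76−3.50) ≈ 7.2577·Δt.
So d_A = 215.60, d_B = 254.30, d_C = 45.57 km.
Circle about each station: (x − 10.5)² + (y − 114.8)² = 215.60²; (x + 81.5)² + (y − 136.7)² = 254.30²; (x − 44.3)² + (y + 71.5)² = 45.57².
Subtracting the A equation from the B and C equations removes the quadratic terms:
-184.0 x + 43.8 y = -6145.28
67.6 x − 372.6 y = 38192.19
Solving the 2×2 system: x ≈ 9.4, y ≈ -100.8 km.
Check against A (with the unrounded x, y): √((x − 10.5)²+(y − 114.8)²) = 215.60 ≈ 215.60 km. ✓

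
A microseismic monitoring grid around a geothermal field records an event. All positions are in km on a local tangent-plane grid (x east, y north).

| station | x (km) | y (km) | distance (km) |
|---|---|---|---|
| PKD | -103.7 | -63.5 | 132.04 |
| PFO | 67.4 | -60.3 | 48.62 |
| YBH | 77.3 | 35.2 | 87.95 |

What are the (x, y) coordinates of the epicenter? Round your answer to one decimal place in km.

Circle about each station: (x + 103.7)² + (y + 63.5)² = 132.04²; (x − 67.4)² + (y + 60.3)² = 48.62²; (x − 77.3)² + (y − 35.2)² = 87.95².
Subtracting the PKD equation from the PFO and YBH equations removes the quadratic terms:
342.2 x + 6.4 y = 8463.57
362.0 x + 197.4 y = 2127.75
Solving the 2×2 system: x ≈ 25.4, y ≈ -35.8 km.
Check against PKD (with the unrounded x, y): √((x + 103.7)²+(y + 63.5)²) = 132.04 ≈ 132.04 km. ✓

(25.4, -35.8)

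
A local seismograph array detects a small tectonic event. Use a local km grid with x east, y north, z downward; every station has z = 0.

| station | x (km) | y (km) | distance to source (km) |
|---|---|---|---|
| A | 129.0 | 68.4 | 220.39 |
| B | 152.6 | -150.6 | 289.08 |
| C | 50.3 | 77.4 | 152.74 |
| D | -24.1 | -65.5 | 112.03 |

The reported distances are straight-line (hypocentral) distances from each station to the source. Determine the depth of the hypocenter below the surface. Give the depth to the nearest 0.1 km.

Each station gives a sphere (x−x_i)² + (y−y_i)² + z² = d_i² (stations at z=0).
Subtracting the A sphere from B and C: z² cancels, leaving linear equations in x and y:
47.2 x − 438.0 y = -10347.93
-157.4 x + 18.0 y = 12443.53
Solving: x ≈ -77.308, y ≈ 15.295 km (keep extra digits for the depth step; rounded: -77.3, 15.3).
Then from the A sphere: z² = 220.39² − (x − 129.0)² − (y − 68.4)² with x = -77.308, y = 15.295, so z ≈ 56.468 ≈ 56.5 km.
Check against D (with the unrounded solution): distance 112.02 ≈ 112.03 km. ✓

depth ≈ 56.5 km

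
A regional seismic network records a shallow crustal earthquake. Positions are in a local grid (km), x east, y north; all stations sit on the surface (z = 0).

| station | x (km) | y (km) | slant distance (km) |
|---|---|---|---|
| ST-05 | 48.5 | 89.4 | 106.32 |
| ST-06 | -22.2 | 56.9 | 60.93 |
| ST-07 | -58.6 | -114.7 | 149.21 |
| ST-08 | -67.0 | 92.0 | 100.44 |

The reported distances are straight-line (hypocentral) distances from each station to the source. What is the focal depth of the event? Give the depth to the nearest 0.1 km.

48.1 km

Each station gives a sphere (x−x_i)² + (y−y_i)² + z² = d_i² (stations at z=0).
Subtracting the ST-05 sphere from ST-06 and ST-07: z² cancels, leaving linear equations in x and y:
-141.4 x − 65.0 y = 977.32
-214.2 x − 408.2 y = -4714.24
Solving: x ≈ -16.106, y ≈ 20.000 km (keep extra digits for the depth step; rounded: -16.1, 20.0).
Then from the ST-05 sphere: z² = 106.32² − (x − 48.5)² − (y − 89.4)² with x = -16.106, y = 20.000, so z ≈ 48.100 ≈ 48.1 km.
Check against ST-08 (with the unrounded solution): distance 100.44 ≈ 100.44 km. ✓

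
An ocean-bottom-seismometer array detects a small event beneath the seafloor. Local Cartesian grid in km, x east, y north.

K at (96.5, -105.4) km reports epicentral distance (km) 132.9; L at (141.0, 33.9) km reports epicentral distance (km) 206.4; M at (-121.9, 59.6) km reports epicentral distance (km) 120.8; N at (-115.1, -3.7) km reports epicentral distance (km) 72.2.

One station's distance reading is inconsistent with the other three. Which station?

Solve using three stations at a time. Using L, M, N (subtract circle equations pairwise → linear system) gives (x, y) ≈ (-52.1, -39.0).
Distances from that point to each station vs reported:
  K: calculated 162.8 vs reported 132.9 → residual 29.9 km
  L: calculated 206.4 vs reported 206.4 → residual 0.0 km
  M: calculated 120.8 vs reported 120.8 → residual 0.0 km
  N: calculated 72.2 vs reported 72.2 → residual 0.0 km
L, M, N are mutually consistent (residuals ≈ 0); K is off by 29.9 km.

K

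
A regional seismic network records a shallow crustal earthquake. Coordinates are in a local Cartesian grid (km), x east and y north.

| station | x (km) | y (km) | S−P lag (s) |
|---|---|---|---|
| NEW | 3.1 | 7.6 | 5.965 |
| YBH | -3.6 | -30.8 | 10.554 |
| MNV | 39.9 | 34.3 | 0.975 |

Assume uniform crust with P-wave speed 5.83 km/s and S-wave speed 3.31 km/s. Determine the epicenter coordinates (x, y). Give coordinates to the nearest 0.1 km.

Distance from S−P lag: d = Δt · v_P v_S / (v_P − v_S) = Δt · (5.83·3.31)/(5.83−3.31) ≈ 7.6577·Δt.
So d_NEW = 45.68, d_YBH = 80.82, d_MNV = 7.47 km.
Circle about each station: (x − 3.1)² + (y − 7.6)² = 45.68²; (x + 3.6)² + (y + 30.8)² = 80.82²; (x − 39.9)² + (y − 34.3)² = 7.47².
Subtracting pairs of circle equations eliminates x²+y² and gives linear equations (the radical axes):
-13.4 x − 76.8 y = -3550.98
73.6 x + 53.4 y = 4731.99
Solving the 2×2 system: x ≈ 35.2, y ≈ 40.1 km.
Check against NEW (with the unrounded x, y): √((x − 3.1)²+(y − 7.6)²) = 45.68 ≈ 45.68 km. ✓

x ≈ 35.2 km, y ≈ 40.1 km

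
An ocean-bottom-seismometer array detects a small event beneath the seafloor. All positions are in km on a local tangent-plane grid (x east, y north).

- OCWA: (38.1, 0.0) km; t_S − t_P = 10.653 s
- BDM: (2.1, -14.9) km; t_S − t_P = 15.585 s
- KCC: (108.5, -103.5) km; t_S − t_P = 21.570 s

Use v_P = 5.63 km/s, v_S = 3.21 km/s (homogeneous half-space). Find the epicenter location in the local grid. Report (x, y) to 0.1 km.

Distance from S−P lag: d = Δt · v_P v_S / (v_P − v_S) = Δt · (5.63·3.21)/(5.63−3.21) ≈ 7.4679·Δt.
So d_OCWA = 79.56, d_BDM = 116.39, d_KCC = 161.08 km.
Circle about each station: (x − 38.1)² + y² = 79.56²; (x − 2.1)² + (y + 14.9)² = 116.39²; (x − 108.5)² + (y + 103.5)² = 161.08².
Subtracting the OCWA equation from the BDM and KCC equations removes the quadratic terms:
-72.0 x − 29.8 y = -8442.03
140.8 x − 207.0 y = 1415.92
Solving the 2×2 system: x ≈ 93.7, y ≈ 56.9 km.

93.7 km east, 56.9 km north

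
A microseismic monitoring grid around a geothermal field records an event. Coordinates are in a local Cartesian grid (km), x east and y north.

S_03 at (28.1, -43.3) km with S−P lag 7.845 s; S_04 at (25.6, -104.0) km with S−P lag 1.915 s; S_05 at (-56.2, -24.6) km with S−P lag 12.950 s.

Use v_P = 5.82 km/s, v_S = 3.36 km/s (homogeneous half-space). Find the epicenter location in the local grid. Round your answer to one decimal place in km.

x ≈ 10.4 km, y ≈ -103.1 km

Distance from S−P lag: d = Δt · v_P v_S / (v_P − v_S) = Δt · (5.82·3.36)/(5.82−3.36) ≈ 7.9493·Δt.
So d_S_03 = 62.36, d_S_04 = 15.22, d_S_05 = 102.94 km.
Circle about each station: (x − 28.1)² + (y + 43.3)² = 62.36²; (x − 25.6)² + (y + 104.0)² = 15.22²; (x + 56.2)² + (y + 24.6)² = 102.94².
Subtracting the S_03 equation from the S_04 and S_05 equations removes the quadratic terms:
-5.0 x − 121.4 y = 12463.98
-168.6 x + 37.4 y = -5608.77
Solving the 2×2 system: x ≈ 10.4, y ≈ -103.1 km.
Check against S_03 (with the unrounded x, y): √((x − 28.1)²+(y + 43.3)²) = 62.36 ≈ 62.36 km. ✓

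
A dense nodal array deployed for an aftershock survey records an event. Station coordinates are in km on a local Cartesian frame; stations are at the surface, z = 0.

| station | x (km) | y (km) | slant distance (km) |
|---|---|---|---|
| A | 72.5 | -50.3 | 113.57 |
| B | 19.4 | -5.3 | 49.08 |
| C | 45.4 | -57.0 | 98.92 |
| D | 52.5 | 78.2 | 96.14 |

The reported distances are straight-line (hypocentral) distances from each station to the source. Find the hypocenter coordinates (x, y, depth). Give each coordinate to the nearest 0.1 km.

x ≈ -15.7 km, y ≈ 16.0 km, depth ≈ 26.9 km

Each station gives a sphere (x−x_i)² + (y−y_i)² + z² = d_i² (stations at z=0).
Subtracting the A sphere from B and C: z² cancels, leaving linear equations in x and y:
-106.2 x + 90.0 y = 3107.41
-54.2 x − 13.4 y = 636.80
Solving: x ≈ -15.704, y ≈ 15.996 km (keep extra digits for the depth step; rounded: -15.7, 16.0).
Then from the A sphere: z² = 113.57² − (x − 72.5)² − (y + 50.3)² with x = -15.704, y = 15.996, so z ≈ 26.889 ≈ 26.9 km.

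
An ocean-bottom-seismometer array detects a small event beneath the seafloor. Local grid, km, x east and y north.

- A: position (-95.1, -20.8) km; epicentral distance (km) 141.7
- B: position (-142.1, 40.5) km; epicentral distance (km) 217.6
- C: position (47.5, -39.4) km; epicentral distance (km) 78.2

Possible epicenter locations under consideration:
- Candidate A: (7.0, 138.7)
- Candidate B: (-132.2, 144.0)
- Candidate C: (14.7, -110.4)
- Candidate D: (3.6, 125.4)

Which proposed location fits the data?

Candidate C

For each candidate, compare |candidate − station| to the reported distance:
Candidate A: residuals A 47.7, B 39.1, C 104.4 → max 104.4 km
Candidate B: residuals A 27.2, B 113.6, C 178.6 → max 178.6 km
Candidate C: residuals A 0.0, B 0.0, C 0.0 → max 0.0 km
Candidate D: residuals A 34.7, B 49.0, C 92.3 → max 92.3 km
Only Candidate C has all residuals ≈ 0.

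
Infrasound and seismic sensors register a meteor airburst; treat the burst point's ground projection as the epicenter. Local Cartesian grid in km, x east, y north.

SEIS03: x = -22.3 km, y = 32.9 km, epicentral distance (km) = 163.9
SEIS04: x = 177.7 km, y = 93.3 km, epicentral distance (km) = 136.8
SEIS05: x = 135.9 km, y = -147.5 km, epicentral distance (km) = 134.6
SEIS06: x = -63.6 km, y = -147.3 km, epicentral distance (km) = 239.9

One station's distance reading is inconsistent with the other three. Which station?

Solve using three stations at a time. Using SEIS03, SEIS05, SEIS06 (subtract circle equations pairwise → linear system) gives (x, y) ≈ (135.1, -12.9).
Distances from that point to each station vs reported:
  SEIS03: calculated 163.9 vs reported 163.9 → residual 0.0 km
  SEIS04: calculated 114.4 vs reported 136.8 → residual 22.4 km
  SEIS05: calculated 134.6 vs reported 134.6 → residual 0.0 km
  SEIS06: calculated 239.9 vs reported 239.9 → residual 0.0 km
SEIS03, SEIS05, SEIS06 are mutually consistent (residuals ≈ 0); SEIS04 is off by 22.4 km.

SEIS04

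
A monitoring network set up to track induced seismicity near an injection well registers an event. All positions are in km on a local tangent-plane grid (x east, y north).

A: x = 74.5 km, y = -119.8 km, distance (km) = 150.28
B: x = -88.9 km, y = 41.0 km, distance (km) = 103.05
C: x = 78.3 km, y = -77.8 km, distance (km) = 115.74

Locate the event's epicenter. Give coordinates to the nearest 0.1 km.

Circle about each station: (x − 74.5)² + (y + 119.8)² = 150.28²; (x + 88.9)² + (y − 41.0)² = 103.05²; (x − 78.3)² + (y + 77.8)² = 115.74².
Subtracting pairs of circle equations eliminates x²+y² and gives linear equations (the radical axes):
-326.8 x + 321.6 y = 1646.70
7.6 x + 84.0 y = 1469.77
Solving the 2×2 system: x ≈ 11.2, y ≈ 16.5 km.
Check against A (with the unrounded x, y): √((x − 74.5)²+(y + 119.8)²) = 150.28 ≈ 150.28 km. ✓

x ≈ 11.2 km, y ≈ 16.5 km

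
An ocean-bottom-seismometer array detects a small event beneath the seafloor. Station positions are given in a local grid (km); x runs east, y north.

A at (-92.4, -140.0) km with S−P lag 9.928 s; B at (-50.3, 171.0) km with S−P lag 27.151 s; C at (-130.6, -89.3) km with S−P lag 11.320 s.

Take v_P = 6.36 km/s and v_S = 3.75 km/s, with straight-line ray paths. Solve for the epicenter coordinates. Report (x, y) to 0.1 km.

-28.0 km east, -76.1 km north

Distance from S−P lag: d = Δt · v_P v_S / (v_P − v_S) = Δt · (6.36·3.75)/(6.36−3.75) ≈ 9.1379·Δt.
So d_A = 90.72, d_B = 248.10, d_C = 103.44 km.
Circle about each station: (x + 92.4)² + (y + 140.0)² = 90.72²; (x + 50.3)² + (y − 171.0)² = 248.10²; (x + 130.6)² + (y + 89.3)² = 103.44².
Subtracting the A equation from the B and C equations removes the quadratic terms:
84.2 x + 622.0 y = -49690.16
-76.4 x + 101.4 y = -5576.63
Solving the 2×2 system: x ≈ -28.0, y ≈ -76.1 km.
Check against A (with the unrounded x, y): √((x + 92.4)²+(y + 140.0)²) = 90.72 ≈ 90.72 km. ✓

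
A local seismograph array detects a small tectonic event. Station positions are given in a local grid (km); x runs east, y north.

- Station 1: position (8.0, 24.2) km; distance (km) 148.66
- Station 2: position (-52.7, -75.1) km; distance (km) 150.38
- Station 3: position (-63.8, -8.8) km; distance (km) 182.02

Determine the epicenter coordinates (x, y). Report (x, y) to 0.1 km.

Circle about each station: (x − 8.0)² + (y − 24.2)² = 148.66²; (x + 52.7)² + (y + 75.1)² = 150.38²; (x + 63.8)² + (y + 8.8)² = 182.02².
Subtracting pairs of circle equations eliminates x²+y² and gives linear equations (the radical axes):
-121.4 x − 198.6 y = 7253.31
-143.6 x − 66.0 y = -7533.24
Solving the 2×2 system: x ≈ 96.3, y ≈ -95.4 km.

(96.3, -95.4)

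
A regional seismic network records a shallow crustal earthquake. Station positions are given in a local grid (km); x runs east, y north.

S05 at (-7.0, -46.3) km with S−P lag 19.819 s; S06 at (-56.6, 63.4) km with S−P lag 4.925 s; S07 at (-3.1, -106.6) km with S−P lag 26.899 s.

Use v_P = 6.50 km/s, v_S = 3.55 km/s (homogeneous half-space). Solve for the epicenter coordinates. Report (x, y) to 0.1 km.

Distance from S−P lag: d = Δt · v_P v_S / (v_P − v_S) = Δt · (6.50·3.55)/(6.50−3.55) ≈ 7.8220·Δt.
So d_S05 = 155.02, d_S06 = 38.52, d_S07 = 210.40 km.
Circle about each station: (x + 7.0)² + (y + 46.3)² = 155.02²; (x + 56.6)² + (y − 63.4)² = 38.52²; (x + 3.1)² + (y + 106.6)² = 210.40².
Subtracting the S05 equation from the S06 and S07 equations removes the quadratic terms:
-99.2 x + 219.4 y = 27577.84
7.8 x − 120.6 y = -11056.48
Solving the 2×2 system: x ≈ -87.8, y ≈ 86.0 km.

(-87.8, 86.0)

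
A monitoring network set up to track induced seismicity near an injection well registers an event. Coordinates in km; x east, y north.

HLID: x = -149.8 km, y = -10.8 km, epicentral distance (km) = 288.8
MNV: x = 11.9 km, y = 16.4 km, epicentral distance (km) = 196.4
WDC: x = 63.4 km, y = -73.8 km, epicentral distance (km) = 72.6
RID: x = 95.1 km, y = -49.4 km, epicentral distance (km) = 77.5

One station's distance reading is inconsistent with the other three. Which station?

Solve using three stations at a time. Using HLID, WDC, RID (subtract circle equations pairwise → linear system) gives (x, y) ≈ (115.8, -124.2).
Distances from that point to each station vs reported:
  HLID: calculated 288.8 vs reported 288.8 → residual 0.0 km
  MNV: calculated 174.9 vs reported 196.4 → residual 21.5 km
  WDC: calculated 72.7 vs reported 72.6 → residual 0.1 km
  RID: calculated 77.6 vs reported 77.5 → residual 0.1 km
HLID, WDC, RID are mutually consistent (residuals ≈ 0); MNV is off by 21.5 km.

MNV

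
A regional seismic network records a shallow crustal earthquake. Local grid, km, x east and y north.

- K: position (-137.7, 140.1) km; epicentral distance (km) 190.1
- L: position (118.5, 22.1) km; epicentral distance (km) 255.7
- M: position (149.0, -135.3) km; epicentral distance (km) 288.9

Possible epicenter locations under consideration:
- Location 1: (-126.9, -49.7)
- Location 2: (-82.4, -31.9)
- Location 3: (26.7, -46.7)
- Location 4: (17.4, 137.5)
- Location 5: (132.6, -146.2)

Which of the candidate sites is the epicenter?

Location 1

For each candidate, compare |candidate − station| to the reported distance:
Location 1: residuals K 0.0, L 0.0, M 0.0 → max 0.0 km
Location 2: residuals K 9.4, L 47.7, M 35.4 → max 47.7 km
Location 3: residuals K 58.7, L 141.0, M 137.9 → max 141.0 km
Location 4: residuals K 35.0, L 102.3, M 14.0 → max 102.3 km
Location 5: residuals K 203.6, L 86.8, M 269.2 → max 269.2 km
Only Location 1 has all residuals ≈ 0.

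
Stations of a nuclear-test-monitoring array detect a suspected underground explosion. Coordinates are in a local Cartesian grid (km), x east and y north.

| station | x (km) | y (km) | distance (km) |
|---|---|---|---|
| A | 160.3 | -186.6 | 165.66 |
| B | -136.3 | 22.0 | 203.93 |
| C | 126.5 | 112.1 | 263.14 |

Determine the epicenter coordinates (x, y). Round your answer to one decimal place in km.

7.5 km east, -122.6 km north

Circle about each station: (x − 160.3)² + (y + 186.6)² = 165.66²; (x + 136.3)² + (y − 22.0)² = 203.93²; (x − 126.5)² + (y − 112.1)² = 263.14².
Subtracting the A equation from the B and C equations removes the quadratic terms:
-593.2 x + 417.2 y = -55598.17
-67.6 x + 597.4 y = -73746.41
Solving the 2×2 system: x ≈ 7.5, y ≈ -122.6 km.
Check against A (with the unrounded x, y): √((x − 160.3)²+(y + 186.6)²) = 165.66 ≈ 165.66 km. ✓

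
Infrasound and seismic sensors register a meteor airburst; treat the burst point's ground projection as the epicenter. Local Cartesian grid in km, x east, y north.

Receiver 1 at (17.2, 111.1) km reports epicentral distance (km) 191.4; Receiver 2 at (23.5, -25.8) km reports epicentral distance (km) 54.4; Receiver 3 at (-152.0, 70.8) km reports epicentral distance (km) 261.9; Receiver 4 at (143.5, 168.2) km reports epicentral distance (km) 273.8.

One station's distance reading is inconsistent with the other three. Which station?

Receiver 3

Solve using three stations at a time. Using Receiver 1, Receiver 2, Receiver 4 (subtract circle equations pairwise → linear system) gives (x, y) ≈ (27.9, -80.0).
Distances from that point to each station vs reported:
  Receiver 1: calculated 191.4 vs reported 191.4 → residual 0.0 km
  Receiver 2: calculated 54.4 vs reported 54.4 → residual 0.0 km
  Receiver 3: calculated 234.7 vs reported 261.9 → residual 27.2 km
  Receiver 4: calculated 273.8 vs reported 273.8 → residual 0.0 km
Receiver 1, Receiver 2, Receiver 4 are mutually consistent (residuals ≈ 0); Receiver 3 is off by 27.2 km.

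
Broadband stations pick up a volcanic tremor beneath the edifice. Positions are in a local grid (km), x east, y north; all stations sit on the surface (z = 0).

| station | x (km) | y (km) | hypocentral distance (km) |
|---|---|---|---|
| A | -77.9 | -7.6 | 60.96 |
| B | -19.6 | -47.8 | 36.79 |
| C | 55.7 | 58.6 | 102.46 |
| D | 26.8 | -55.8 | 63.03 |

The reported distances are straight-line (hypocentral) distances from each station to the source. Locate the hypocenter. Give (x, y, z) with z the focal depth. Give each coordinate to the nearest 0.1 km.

Each station gives a sphere (x−x_i)² + (y−y_i)² + z² = d_i² (stations at z=0).
Subtracting the A sphere from B and C: z² cancels, leaving linear equations in x and y:
116.6 x − 80.4 y = -1094.55
267.2 x + 132.4 y = -6371.65
Solving: x ≈ -17.800, y ≈ -12.201 km (keep extra digits for the depth step; rounded: -17.8, -12.2).
Then from the A sphere: z² = 60.96² − (x + 77.9)² − (y + 7.6)² with x = -17.800, y = -12.201, so z ≈ 9.107 ≈ 9.1 km.
Check against D (with the unrounded solution): distance 63.03 ≈ 63.03 km. ✓

x ≈ -17.8 km, y ≈ -12.2 km, depth ≈ 9.1 km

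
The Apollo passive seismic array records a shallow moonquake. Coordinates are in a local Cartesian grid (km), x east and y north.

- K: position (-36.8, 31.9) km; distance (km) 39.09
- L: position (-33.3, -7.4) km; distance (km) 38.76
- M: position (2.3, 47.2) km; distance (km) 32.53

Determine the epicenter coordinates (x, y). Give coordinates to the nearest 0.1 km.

Circle about each station: (x + 36.8)² + (y − 31.9)² = 39.09²; (x + 33.3)² + (y + 7.4)² = 38.76²; (x − 2.3)² + (y − 47.2)² = 32.53².
Subtracting the K equation from the L and M equations removes the quadratic terms:
7.0 x − 78.6 y = -1182.51
78.2 x + 30.6 y = 331.11
Solving the 2×2 system: x ≈ -1.6, y ≈ 14.9 km.

(-1.6, 14.9)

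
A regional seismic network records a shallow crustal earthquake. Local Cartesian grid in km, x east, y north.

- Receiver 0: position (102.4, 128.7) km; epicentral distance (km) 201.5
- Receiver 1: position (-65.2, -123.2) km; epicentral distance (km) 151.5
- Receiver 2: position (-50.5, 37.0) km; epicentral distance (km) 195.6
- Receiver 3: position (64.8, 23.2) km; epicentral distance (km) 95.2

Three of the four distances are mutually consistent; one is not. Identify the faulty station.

Solve using three stations at a time. Using Receiver 0, Receiver 1, Receiver 3 (subtract circle equations pairwise → linear system) gives (x, y) ≈ (77.1, -71.2).
Distances from that point to each station vs reported:
  Receiver 0: calculated 201.5 vs reported 201.5 → residual 0.0 km
  Receiver 1: calculated 151.5 vs reported 151.5 → residual 0.0 km
  Receiver 2: calculated 167.3 vs reported 195.6 → residual 28.3 km
  Receiver 3: calculated 95.2 vs reported 95.2 → residual 0.0 km
Receiver 0, Receiver 1, Receiver 3 are mutually consistent (residuals ≈ 0); Receiver 2 is off by 28.3 km.

Receiver 2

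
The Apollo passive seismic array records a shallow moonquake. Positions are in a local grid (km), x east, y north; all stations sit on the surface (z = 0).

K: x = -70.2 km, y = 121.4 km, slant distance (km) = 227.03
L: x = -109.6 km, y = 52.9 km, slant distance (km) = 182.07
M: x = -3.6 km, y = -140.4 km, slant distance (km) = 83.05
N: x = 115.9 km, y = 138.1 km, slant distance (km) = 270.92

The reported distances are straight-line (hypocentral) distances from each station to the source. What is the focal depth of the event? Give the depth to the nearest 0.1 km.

64.4 km

Each station gives a sphere (x−x_i)² + (y−y_i)² + z² = d_i² (stations at z=0).
Subtracting the K sphere from L and M: z² cancels, leaving linear equations in x and y:
-78.8 x − 137.0 y = 13537.71
133.2 x − 523.6 y = 44704.44
Solving: x ≈ -16.197, y ≈ -89.499 km (keep extra digits for the depth step; rounded: -16.2, -89.5).
Then from the K sphere: z² = 227.03² − (x + 70.2)² − (y − 121.4)² with x = -16.197, y = -89.499, so z ≈ 64.404 ≈ 64.4 km.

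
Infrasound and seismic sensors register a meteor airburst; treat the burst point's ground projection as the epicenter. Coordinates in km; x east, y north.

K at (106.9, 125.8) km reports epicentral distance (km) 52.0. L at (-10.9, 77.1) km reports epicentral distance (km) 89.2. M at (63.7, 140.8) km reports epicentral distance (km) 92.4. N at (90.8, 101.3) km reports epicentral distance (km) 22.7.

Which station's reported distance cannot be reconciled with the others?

Solve using three stations at a time. Using K, L, N (subtract circle equations pairwise → linear system) gives (x, y) ≈ (78.1, 82.5).
Distances from that point to each station vs reported:
  K: calculated 52.0 vs reported 52.0 → residual 0.0 km
  L: calculated 89.2 vs reported 89.2 → residual 0.0 km
  M: calculated 60.1 vs reported 92.4 → residual 32.3 km
  N: calculated 22.7 vs reported 22.7 → residual 0.0 km
K, L, N are mutually consistent (residuals ≈ 0); M is off by 32.3 km.

M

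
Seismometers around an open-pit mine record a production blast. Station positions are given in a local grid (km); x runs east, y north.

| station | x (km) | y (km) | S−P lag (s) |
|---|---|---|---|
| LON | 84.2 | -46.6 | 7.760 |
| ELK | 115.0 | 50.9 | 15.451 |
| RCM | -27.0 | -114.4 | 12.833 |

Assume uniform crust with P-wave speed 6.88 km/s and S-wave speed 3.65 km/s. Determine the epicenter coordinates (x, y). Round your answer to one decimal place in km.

Distance from S−P lag: d = Δt · v_P v_S / (v_P − v_S) = Δt · (6.88·3.65)/(6.88−3.65) ≈ 7.7746·Δt.
So d_LON = 60.33, d_ELK = 120.13, d_RCM = 99.77 km.
Circle about each station: (x − 84.2)² + (y + 46.6)² = 60.33²; (x − 115.0)² + (y − 50.9)² = 120.13²; (x + 27.0)² + (y + 114.4)² = 99.77².
Subtracting pairs of circle equations eliminates x²+y² and gives linear equations (the radical axes):
61.6 x + 195.0 y = -4236.90
-222.4 x − 135.6 y = -1759.18
Solving the 2×2 system: x ≈ 26.2, y ≈ -30.0 km.
Check against LON (with the unrounded x, y): √((x − 84.2)²+(y + 46.6)²) = 60.32 ≈ 60.33 km. ✓

x ≈ 26.2 km, y ≈ -30.0 km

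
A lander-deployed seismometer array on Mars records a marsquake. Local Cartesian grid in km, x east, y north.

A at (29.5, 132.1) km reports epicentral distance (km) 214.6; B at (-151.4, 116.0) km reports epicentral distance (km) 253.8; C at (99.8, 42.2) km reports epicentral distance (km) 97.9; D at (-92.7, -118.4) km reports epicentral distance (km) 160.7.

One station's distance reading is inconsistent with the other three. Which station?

Solve using three stations at a time. Using B, C, D (subtract circle equations pairwise → linear system) gives (x, y) ≈ (48.1, -40.9).
Distances from that point to each station vs reported:
  A: calculated 174.0 vs reported 214.6 → residual 40.6 km
  B: calculated 253.8 vs reported 253.8 → residual 0.0 km
  C: calculated 97.9 vs reported 97.9 → residual 0.0 km
  D: calculated 160.7 vs reported 160.7 → residual 0.0 km
B, C, D are mutually consistent (residuals ≈ 0); A is off by 40.6 km.

A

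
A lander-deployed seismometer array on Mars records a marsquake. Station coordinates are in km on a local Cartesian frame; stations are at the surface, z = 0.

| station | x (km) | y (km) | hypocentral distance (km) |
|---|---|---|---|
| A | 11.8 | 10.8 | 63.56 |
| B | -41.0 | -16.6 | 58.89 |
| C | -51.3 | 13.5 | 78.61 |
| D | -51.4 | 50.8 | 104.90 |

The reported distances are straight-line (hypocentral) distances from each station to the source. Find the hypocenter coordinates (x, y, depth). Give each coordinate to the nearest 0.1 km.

Each station gives a sphere (x−x_i)² + (y−y_i)² + z² = d_i² (stations at z=0).
Subtracting the A sphere from B and C: z² cancels, leaving linear equations in x and y:
-105.6 x − 54.8 y = 2272.52
-126.2 x + 5.4 y = 418.40
Solving: x ≈ -4.702, y ≈ -32.408 km (keep extra digits for the depth step; rounded: -4.7, -32.4).
Then from the A sphere: z² = 63.56² − (x − 11.8)² − (y − 10.8)² with x = -4.702, y = -32.408, so z ≈ 43.596 ≈ 43.6 km.
Check against D (with the unrounded solution): distance 104.90 ≈ 104.90 km. ✓

x ≈ -4.7 km, y ≈ -32.4 km, depth ≈ 43.6 km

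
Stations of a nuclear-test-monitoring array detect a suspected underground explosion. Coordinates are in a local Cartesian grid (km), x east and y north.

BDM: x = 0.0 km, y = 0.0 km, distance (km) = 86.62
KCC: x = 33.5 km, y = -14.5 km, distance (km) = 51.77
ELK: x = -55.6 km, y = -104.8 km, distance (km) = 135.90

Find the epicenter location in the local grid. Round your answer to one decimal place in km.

(69.5, -51.7)

Circle about each station: x² + y² = 86.62²; (x − 33.5)² + (y + 14.5)² = 51.77²; (x + 55.6)² + (y + 104.8)² = 135.90².
Subtracting pairs of circle equations eliminates x²+y² and gives linear equations (the radical axes):
67.0 x − 29.0 y = 6155.39
-111.2 x − 209.6 y = 3108.61
Solving the 2×2 system: x ≈ 69.5, y ≈ -51.7 km.
Check against BDM (with the unrounded x, y): √(x²+y²) = 86.62 ≈ 86.62 km. ✓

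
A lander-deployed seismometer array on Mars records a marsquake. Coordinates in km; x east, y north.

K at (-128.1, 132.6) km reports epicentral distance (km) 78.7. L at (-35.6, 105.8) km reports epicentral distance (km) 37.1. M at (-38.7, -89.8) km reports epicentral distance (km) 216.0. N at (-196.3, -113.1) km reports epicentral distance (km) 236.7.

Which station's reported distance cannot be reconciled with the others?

Solve using three stations at a time. Using K, L, N (subtract circle equations pairwise → linear system) gives (x, y) ≈ (-65.9, 84.4).
Distances from that point to each station vs reported:
  K: calculated 78.7 vs reported 78.7 → residual 0.0 km
  L: calculated 37.1 vs reported 37.1 → residual 0.0 km
  M: calculated 176.3 vs reported 216.0 → residual 39.7 km
  N: calculated 236.7 vs reported 236.7 → residual 0.0 km
K, L, N are mutually consistent (residuals ≈ 0); M is off by 39.7 km.

M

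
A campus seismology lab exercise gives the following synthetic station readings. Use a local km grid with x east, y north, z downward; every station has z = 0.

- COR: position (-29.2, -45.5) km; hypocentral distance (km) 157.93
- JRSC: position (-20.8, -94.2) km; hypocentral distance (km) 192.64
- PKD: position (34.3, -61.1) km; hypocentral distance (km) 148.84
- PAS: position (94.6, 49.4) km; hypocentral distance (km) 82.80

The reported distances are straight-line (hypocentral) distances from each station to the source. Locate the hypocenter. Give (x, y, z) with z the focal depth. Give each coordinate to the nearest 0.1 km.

Each station gives a sphere (x−x_i)² + (y−y_i)² + z² = d_i² (stations at z=0).
Subtracting the COR sphere from JRSC and PKD: z² cancels, leaving linear equations in x and y:
16.8 x − 97.4 y = -5784.89
127.0 x − 31.2 y = 4775.35
Solving: x ≈ 54.502, y ≈ 68.794 km (keep extra digits for the depth step; rounded: 54.5, 68.8).
Then from the COR sphere: z² = 157.93² − (x + 29.2)² − (y + 45.5)² with x = 54.502, y = 68.794, so z ≈ 69.805 ≈ 69.8 km.
Check against PAS (with the unrounded solution): distance 82.81 ≈ 82.80 km. ✓

(54.5, 68.8, 69.8)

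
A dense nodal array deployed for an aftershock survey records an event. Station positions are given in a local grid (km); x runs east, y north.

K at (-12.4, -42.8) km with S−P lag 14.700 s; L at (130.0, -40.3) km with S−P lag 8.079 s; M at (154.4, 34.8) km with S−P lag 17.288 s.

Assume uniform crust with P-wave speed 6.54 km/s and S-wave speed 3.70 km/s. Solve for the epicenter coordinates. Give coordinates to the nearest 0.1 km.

(98.3, -101.4)

Distance from S−P lag: d = Δt · v_P v_S / (v_P − v_S) = Δt · (6.54·3.70)/(6.54−3.70) ≈ 8.5204·Δt.
So d_K = 125.25, d_L = 68.84, d_M = 147.30 km.
Circle about each station: (x + 12.4)² + (y + 42.8)² = 125.25²; (x − 130.0)² + (y + 40.3)² = 68.84²; (x − 154.4)² + (y − 34.8)² = 147.30².
Subtracting pairs of circle equations eliminates x²+y² and gives linear equations (the radical axes):
284.8 x + 5.0 y = 27487.11
333.6 x + 155.2 y = 17055.07
Solving the 2×2 system: x ≈ 98.3, y ≈ -101.4 km.
Check against K (with the unrounded x, y): √((x + 12.4)²+(y + 42.8)²) = 125.24 ≈ 125.25 km. ✓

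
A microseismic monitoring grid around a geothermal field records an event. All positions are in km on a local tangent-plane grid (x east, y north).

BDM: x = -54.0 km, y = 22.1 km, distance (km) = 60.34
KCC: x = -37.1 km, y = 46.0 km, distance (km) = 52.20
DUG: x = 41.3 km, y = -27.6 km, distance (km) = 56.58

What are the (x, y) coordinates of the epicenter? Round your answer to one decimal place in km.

Circle about each station: (x + 54.0)² + (y − 22.1)² = 60.34²; (x + 37.1)² + (y − 46.0)² = 52.20²; (x − 41.3)² + (y + 27.6)² = 56.58².
Subtracting the BDM equation from the KCC and DUG equations removes the quadratic terms:
33.8 x + 47.8 y = 1004.08
190.6 x − 99.4 y = -497.34
Solving the 2×2 system: x ≈ 6.1, y ≈ 16.7 km.
Check against BDM (with the unrounded x, y): √((x + 54.0)²+(y − 22.1)²) = 60.34 ≈ 60.34 km. ✓

(6.1, 16.7)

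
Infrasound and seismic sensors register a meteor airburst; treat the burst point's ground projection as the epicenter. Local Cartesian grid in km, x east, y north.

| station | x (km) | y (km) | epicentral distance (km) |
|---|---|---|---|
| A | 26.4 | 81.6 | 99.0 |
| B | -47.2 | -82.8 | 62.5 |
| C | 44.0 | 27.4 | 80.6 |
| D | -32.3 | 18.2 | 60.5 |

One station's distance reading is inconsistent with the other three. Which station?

A

Solve using three stations at a time. Using B, C, D (subtract circle equations pairwise → linear system) gives (x, y) ≈ (-5.6, -36.1).
Distances from that point to each station vs reported:
  A: calculated 122.0 vs reported 99.0 → residual 23.0 km
  B: calculated 62.5 vs reported 62.5 → residual 0.0 km
  C: calculated 80.6 vs reported 80.6 → residual 0.0 km
  D: calculated 60.5 vs reported 60.5 → residual 0.0 km
B, C, D are mutually consistent (residuals ≈ 0); A is off by 23.0 km.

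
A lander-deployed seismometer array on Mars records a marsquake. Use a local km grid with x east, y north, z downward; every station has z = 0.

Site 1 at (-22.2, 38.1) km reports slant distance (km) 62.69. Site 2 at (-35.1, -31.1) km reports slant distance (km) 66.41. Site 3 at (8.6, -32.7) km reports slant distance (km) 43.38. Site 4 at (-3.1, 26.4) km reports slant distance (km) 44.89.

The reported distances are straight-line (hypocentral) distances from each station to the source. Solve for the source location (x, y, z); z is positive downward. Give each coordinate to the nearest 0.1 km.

Each station gives a sphere (x−x_i)² + (y−y_i)² + z² = d_i² (stations at z=0).
Subtracting the Site 1 sphere from Site 2 and Site 3: z² cancels, leaving linear equations in x and y:
-25.8 x − 138.4 y = -225.48
61.6 x − 141.6 y = 1247.01
Solving: x ≈ 16.793, y ≈ -1.501 km (keep extra digits for the depth step; rounded: 16.8, -1.5).
Then from the Site 1 sphere: z² = 62.69² − (x + 22.2)² − (y − 38.1)² with x = 16.793, y = -1.501, so z ≈ 29.006 ≈ 29.0 km.

x ≈ 16.8 km, y ≈ -1.5 km, depth ≈ 29.0 km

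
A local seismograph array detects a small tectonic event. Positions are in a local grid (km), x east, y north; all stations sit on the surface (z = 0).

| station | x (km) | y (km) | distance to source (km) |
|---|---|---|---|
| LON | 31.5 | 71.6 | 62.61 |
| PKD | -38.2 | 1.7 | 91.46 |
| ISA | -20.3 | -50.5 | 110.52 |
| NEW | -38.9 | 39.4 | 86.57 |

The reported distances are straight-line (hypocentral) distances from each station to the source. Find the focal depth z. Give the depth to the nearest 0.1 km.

Each station gives a sphere (x−x_i)² + (y−y_i)² + z² = d_i² (stations at z=0).
Subtracting the LON sphere from PKD and ISA: z² cancels, leaving linear equations in x and y:
-139.4 x − 139.8 y = -9101.60
-103.6 x − 244.2 y = -11451.13
Solving: x ≈ 31.789, y ≈ 33.406 km (keep extra digits for the depth step; rounded: 31.8, 33.4).
Then from the LON sphere: z² = 62.61² − (x − 31.5)² − (y − 71.6)² with x = 31.789, y = 33.406, so z ≈ 49.610 ≈ 49.6 km.

depth ≈ 49.6 km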